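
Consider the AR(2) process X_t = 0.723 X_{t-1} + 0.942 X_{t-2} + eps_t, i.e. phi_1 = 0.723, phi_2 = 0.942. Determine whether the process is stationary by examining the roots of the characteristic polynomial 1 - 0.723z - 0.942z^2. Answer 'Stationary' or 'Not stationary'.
\text{Not stationary}

The AR(p) characteristic polynomial is P(z) = 1 - 0.723z - 0.942z^2.
Stationarity requires all roots to lie outside the unit circle, i.e. |z| > 1 for every root.
Set 1 + (-0.723) z + (-0.942) z^2 = 0, i.e. a z^2 + b z + c = 0 with a = -0.942, b = -0.723, c = 1.
Discriminant D = b^2 - 4ac = (-0.723)^2 - 4*(-0.942)*1 = 0.522729 - (-3.768) = 4.290729.
D >= 0, so the roots are real: z = (-b +/- sqrt(D)) / (2a) = (0.723 +/- 2.071407) / (-1.884).
  z_1 = (0.723 + 2.071407) / (-1.884) = -1.4832,   |z_1| = 1.4832.
  z_2 = (0.723 - 2.071407) / (-1.884) = 0.7157,   |z_2| = 0.7157.
Moduli of all roots: 1.4832, 0.7157.
All moduli strictly greater than 1? No.
Verdict: Not stationary.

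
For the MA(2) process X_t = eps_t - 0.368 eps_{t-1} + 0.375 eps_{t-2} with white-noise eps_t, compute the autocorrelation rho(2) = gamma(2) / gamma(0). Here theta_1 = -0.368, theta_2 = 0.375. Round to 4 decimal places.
\rho(2) = 0.2939

For an MA(q) process with theta_0 = 1, the autocovariance is
  gamma(k) = sigma^2 * sum_{i=0..q-k} theta_i * theta_{i+k},
and rho(k) = gamma(k) / gamma(0). Sigma^2 cancels.
  numerator   = (1)*(0.375) = 0.375.
  denominator = (1)^2 + (-0.368)^2 + (0.375)^2 = 1.276049.
  rho(2) = 0.375 / 1.276049 = 0.2939.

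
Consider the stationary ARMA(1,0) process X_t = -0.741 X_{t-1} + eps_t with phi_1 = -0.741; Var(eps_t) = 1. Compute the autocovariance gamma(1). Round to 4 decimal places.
\gamma(1) = -1.6433

Multiply the model equation by X_{t-k} and take expectations. With theta_0 = psi_0 = 1 and psi_j the MA(infinity) weights, this gives
  gamma(k) - sum_i phi_i gamma(k-i) = c_k,
  c_k = sigma^2 * sum_{j=k..q} theta_j psi_{j-k}   (c_k = 0 for k > q),
using gamma(-m) = gamma(m).
Pure AR (q = 0): c_0 = sigma^2 = 1, c_k = 0 for k >= 1.
Equations for k = 0 and k = 1 (AR order 1):
  gamma(0) = phi_1 gamma(1) + c_0
  gamma(1) = phi_1 gamma(0) + c_1
Substituting the second into the first: gamma(0) (1 - phi_1^2) = c_0 + phi_1 c_1, so
  gamma(0) = c_0 / (1 - phi_1^2) = 1 / (1 - (-0.741)^2) = 1 / 0.450919 = 2.217693.
  gamma(1) = phi_1 gamma(0) = (-0.741)(2.217693) = -1.643311.
Therefore gamma(1) = -1.6433 (to 4 decimal places).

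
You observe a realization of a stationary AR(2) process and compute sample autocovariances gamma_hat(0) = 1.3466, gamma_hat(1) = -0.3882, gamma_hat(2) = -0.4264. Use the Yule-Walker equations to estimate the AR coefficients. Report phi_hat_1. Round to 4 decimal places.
\hat\phi_{1} = -0.4140

The Yule-Walker equations for an AR(p) process read, in matrix form,
  Gamma_p phi = r_p,   with   (Gamma_p)_{ij} = gamma(|i - j|),
                       (r_p)_i = gamma(i),   i,j = 1..p.
Substitute the sample gammas (Toeplitz matrix and right-hand side of size 2):
  Gamma_p = [[1.3466, -0.3882], [-0.3882, 1.3466]]
  r_p     = [-0.3882, -0.4264]
Written out:
  1.3466 phi_1 - 0.3882 phi_2 = -0.3882
  -0.3882 phi_1 + 1.3466 phi_2 = -0.4264
Solve by Cramer's rule:
  det = gamma(0)^2 - gamma(1)^2 = (1.3466)^2 - (-0.3882)^2 = 1.81333156 - 0.15069924 = 1.66263232
  phi_hat_1 = [gamma(1) gamma(0) - gamma(1) gamma(2)] / det = [(-0.3882)(1.3466) - (-0.3882)(-0.4264)] / 1.66263232 = -0.6882786 / 1.66263232 = -0.414
  phi_hat_2 = [gamma(0) gamma(2) - gamma(1)^2] / det = [(1.3466)(-0.4264) - (-0.3882)^2] / 1.66263232 = -0.72488948 / 1.66263232 = -0.436
So phi_hat = [-0.4140, -0.4360].
Therefore phi_hat_1 = -0.4140.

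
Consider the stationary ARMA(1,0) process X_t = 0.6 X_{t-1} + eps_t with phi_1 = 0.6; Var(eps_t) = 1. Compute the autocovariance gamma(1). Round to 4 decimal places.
\gamma(1) = 0.9375

Multiply the model equation by X_{t-k} and take expectations. With theta_0 = psi_0 = 1 and psi_j the MA(infinity) weights, this gives
  gamma(k) - sum_i phi_i gamma(k-i) = c_k,
  c_k = sigma^2 * sum_{j=k..q} theta_j psi_{j-k}   (c_k = 0 for k > q),
using gamma(-m) = gamma(m).
Pure AR (q = 0): c_0 = sigma^2 = 1, c_k = 0 for k >= 1.
Equations for k = 0 and k = 1 (AR order 1):
  gamma(0) = phi_1 gamma(1) + c_0
  gamma(1) = phi_1 gamma(0) + c_1
Substituting the second into the first: gamma(0) (1 - phi_1^2) = c_0 + phi_1 c_1, so
  gamma(0) = c_0 / (1 - phi_1^2) = 1 / (1 - (0.6)^2) = 1 / 0.64 = 1.5625.
  gamma(1) = phi_1 gamma(0) = (0.6)(1.5625) = 0.9375.
Therefore gamma(1) = 0.9375 (to 4 decimal places).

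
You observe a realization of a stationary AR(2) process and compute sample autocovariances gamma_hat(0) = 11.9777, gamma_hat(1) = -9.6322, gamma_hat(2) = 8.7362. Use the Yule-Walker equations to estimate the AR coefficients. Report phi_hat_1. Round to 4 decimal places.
\hat\phi_{1} = -0.6160

The Yule-Walker equations for an AR(p) process read, in matrix form,
  Gamma_p phi = r_p,   with   (Gamma_p)_{ij} = gamma(|i - j|),
                       (r_p)_i = gamma(i),   i,j = 1..p.
Substitute the sample gammas (Toeplitz matrix and right-hand side of size 2):
  Gamma_p = [[11.9777, -9.6322], [-9.6322, 11.9777]]
  r_p     = [-9.6322, 8.7362]
Written out:
  11.9777 phi_1 - 9.6322 phi_2 = -9.6322
  -9.6322 phi_1 + 11.9777 phi_2 = 8.7362
Solve by Cramer's rule:
  det = gamma(0)^2 - gamma(1)^2 = (11.9777)^2 - (-9.6322)^2 = 143.46529729 - 92.77927684 = 50.68602045
  phi_hat_1 = [gamma(1) gamma(0) - gamma(1) gamma(2)] / det = [(-9.6322)(11.9777) - (-9.6322)(8.7362)] / 50.68602045 = -31.2227763 / 50.68602045 = -0.616
  phi_hat_2 = [gamma(0) gamma(2) - gamma(1)^2] / det = [(11.9777)(8.7362) - (-9.6322)^2] / 50.68602045 = 11.8603059 / 50.68602045 = 0.234
So phi_hat = [-0.6160, 0.2340].
Therefore phi_hat_1 = -0.6160.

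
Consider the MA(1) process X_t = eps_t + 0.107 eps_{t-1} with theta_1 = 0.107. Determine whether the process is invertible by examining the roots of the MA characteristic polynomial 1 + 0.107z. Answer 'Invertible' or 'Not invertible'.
\text{Invertible}

The MA(q) characteristic polynomial is P(z) = 1 + 0.107z.
Invertibility requires all roots to lie outside the unit circle, i.e. |z| > 1 for every root.
This is linear in z: 1 + (0.107) z = 0  =>  z = -1/(0.107) = -9.345794,  |z| = 9.345794.
Moduli of all roots: 9.3458.
All moduli strictly greater than 1? Yes.
Verdict: Invertible.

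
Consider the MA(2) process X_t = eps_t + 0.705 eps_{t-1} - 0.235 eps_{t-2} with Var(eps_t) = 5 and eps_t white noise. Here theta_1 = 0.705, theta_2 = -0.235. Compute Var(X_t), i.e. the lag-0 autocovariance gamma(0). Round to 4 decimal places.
\gamma(0) = 7.7613

For an MA(q) process X_t = eps_t + sum_i theta_i eps_{t-i} with
Var(eps_t) = sigma^2, the variance is
  gamma(0) = sigma^2 * (1 + sum_i theta_i^2).
  sum_i theta_i^2 = (0.705)^2 + (-0.235)^2 = 0.497025 + 0.055225 = 0.55225.
  gamma(0) = 5 * (1 + 0.55225) = 5 * 1.55225 = 7.76125, which rounds to 7.7613.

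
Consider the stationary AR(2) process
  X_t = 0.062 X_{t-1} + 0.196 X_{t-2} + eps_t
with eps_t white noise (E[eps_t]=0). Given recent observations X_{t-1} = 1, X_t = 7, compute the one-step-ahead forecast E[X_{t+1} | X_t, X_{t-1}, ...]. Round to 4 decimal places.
E[X_{t+1} \mid \mathcal F_t] = 0.6300

For an AR(p) model X_t = c + sum_i phi_i X_{t-i} + eps_t, the
one-step-ahead conditional mean is
  E[X_{t+1} | X_t, ...] = c + sum_i phi_i X_{t+1-i}.
Substitute known values:
  E[X_{t+1} | ...] = (0.062) * (7) + (0.196) * (1)
                   = 0.6300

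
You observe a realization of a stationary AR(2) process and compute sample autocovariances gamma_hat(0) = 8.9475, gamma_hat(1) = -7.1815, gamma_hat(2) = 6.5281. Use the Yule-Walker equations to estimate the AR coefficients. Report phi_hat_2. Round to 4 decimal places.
\hat\phi_{2} = 0.2400

The Yule-Walker equations for an AR(p) process read, in matrix form,
  Gamma_p phi = r_p,   with   (Gamma_p)_{ij} = gamma(|i - j|),
                       (r_p)_i = gamma(i),   i,j = 1..p.
Substitute the sample gammas (Toeplitz matrix and right-hand side of size 2):
  Gamma_p = [[8.9475, -7.1815], [-7.1815, 8.9475]]
  r_p     = [-7.1815, 6.5281]
Written out:
  8.9475 phi_1 - 7.1815 phi_2 = -7.1815
  -7.1815 phi_1 + 8.9475 phi_2 = 6.5281
Solve by Cramer's rule:
  det = gamma(0)^2 - gamma(1)^2 = (8.9475)^2 - (-7.1815)^2 = 80.05775625 - 51.57394225 = 28.483814
  phi_hat_1 = [gamma(1) gamma(0) - gamma(1) gamma(2)] / det = [(-7.1815)(8.9475) - (-7.1815)(6.5281)] / 28.483814 = -17.3749211 / 28.483814 = -0.61
  phi_hat_2 = [gamma(0) gamma(2) - gamma(1)^2] / det = [(8.9475)(6.5281) - (-7.1815)^2] / 28.483814 = 6.8362325 / 28.483814 = 0.24
So phi_hat = [-0.6100, 0.2400].
Therefore phi_hat_2 = 0.2400.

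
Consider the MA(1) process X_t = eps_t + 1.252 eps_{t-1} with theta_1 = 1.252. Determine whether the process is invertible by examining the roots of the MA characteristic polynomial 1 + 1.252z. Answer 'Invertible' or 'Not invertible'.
\text{Not invertible}

The MA(q) characteristic polynomial is P(z) = 1 + 1.252z.
Invertibility requires all roots to lie outside the unit circle, i.e. |z| > 1 for every root.
This is linear in z: 1 + (1.252) z = 0  =>  z = -1/(1.252) = -0.798722,  |z| = 0.798722.
Moduli of all roots: 0.7987.
All moduli strictly greater than 1? No.
Verdict: Not invertible.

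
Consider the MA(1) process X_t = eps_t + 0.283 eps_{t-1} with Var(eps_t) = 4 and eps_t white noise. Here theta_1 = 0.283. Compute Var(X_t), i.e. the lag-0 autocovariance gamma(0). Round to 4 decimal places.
\gamma(0) = 4.3204

For an MA(q) process X_t = eps_t + sum_i theta_i eps_{t-i} with
Var(eps_t) = sigma^2, the variance is
  gamma(0) = sigma^2 * (1 + sum_i theta_i^2).
  sum_i theta_i^2 = (0.283)^2 = 0.080089.
  gamma(0) = 4 * (1 + 0.080089) = 4 * 1.080089 = 4.320356, which rounds to 4.3204.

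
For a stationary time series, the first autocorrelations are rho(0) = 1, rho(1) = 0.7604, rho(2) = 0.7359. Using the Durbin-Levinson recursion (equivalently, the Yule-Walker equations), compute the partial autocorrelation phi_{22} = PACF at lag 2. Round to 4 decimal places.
\phi_{22} = 0.3739

The PACF at lag k is phi_{kk}, the last component of the solution
to the Yule-Walker system G_k phi = r_k where
  (G_k)_{ij} = rho(|i - j|), (r_k)_i = rho(i), i,j = 1..k.
Equivalently, Durbin-Levinson gives phi_{kk} iteratively:
  phi_{11} = rho(1)
  phi_{kk} = [rho(k) - sum_{j=1..k-1} phi_{k-1,j} rho(k-j)]
            / [1 - sum_{j=1..k-1} phi_{k-1,j} rho(j)],
  phi_{k,j} = phi_{k-1,j} - phi_{kk} phi_{k-1,k-j},  j = 1..k-1.
Step k = 1:
  phi_11 = rho(1) = 0.7604.
Step k = 2:
  phi_22 = [rho(2) - phi_11 rho(1)] / [1 - phi_11 rho(1)] = [0.7359 - (0.7604)(0.7604)] / [1 - (0.7604)(0.7604)]
         = 0.15769184 / 0.42179184 = 0.3739.
Therefore phi_{22} = 0.3739.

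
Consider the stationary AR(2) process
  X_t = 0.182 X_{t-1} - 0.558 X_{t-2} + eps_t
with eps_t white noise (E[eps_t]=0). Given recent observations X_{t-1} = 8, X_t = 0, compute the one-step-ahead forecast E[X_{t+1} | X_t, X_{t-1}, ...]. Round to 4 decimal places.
E[X_{t+1} \mid \mathcal F_t] = -4.4640

For an AR(p) model X_t = c + sum_i phi_i X_{t-i} + eps_t, the
one-step-ahead conditional mean is
  E[X_{t+1} | X_t, ...] = c + sum_i phi_i X_{t+1-i}.
Substitute known values:
  E[X_{t+1} | ...] = (0.182) * (0) + (-0.558) * (8)
                   = -4.4640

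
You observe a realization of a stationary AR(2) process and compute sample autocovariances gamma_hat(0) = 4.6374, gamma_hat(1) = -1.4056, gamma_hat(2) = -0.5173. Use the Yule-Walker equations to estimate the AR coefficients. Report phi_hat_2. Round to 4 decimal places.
\hat\phi_{2} = -0.2240

The Yule-Walker equations for an AR(p) process read, in matrix form,
  Gamma_p phi = r_p,   with   (Gamma_p)_{ij} = gamma(|i - j|),
                       (r_p)_i = gamma(i),   i,j = 1..p.
Substitute the sample gammas (Toeplitz matrix and right-hand side of size 2):
  Gamma_p = [[4.6374, -1.4056], [-1.4056, 4.6374]]
  r_p     = [-1.4056, -0.5173]
Written out:
  4.6374 phi_1 - 1.4056 phi_2 = -1.4056
  -1.4056 phi_1 + 4.6374 phi_2 = -0.5173
Solve by Cramer's rule:
  det = gamma(0)^2 - gamma(1)^2 = (4.6374)^2 - (-1.4056)^2 = 21.50547876 - 1.97571136 = 19.5297674
  phi_hat_1 = [gamma(1) gamma(0) - gamma(1) gamma(2)] / det = [(-1.4056)(4.6374) - (-1.4056)(-0.5173)] / 19.5297674 = -7.24544632 / 19.5297674 = -0.371
  phi_hat_2 = [gamma(0) gamma(2) - gamma(1)^2] / det = [(4.6374)(-0.5173) - (-1.4056)^2] / 19.5297674 = -4.37463838 / 19.5297674 = -0.224
So phi_hat = [-0.3710, -0.2240].
Therefore phi_hat_2 = -0.2240.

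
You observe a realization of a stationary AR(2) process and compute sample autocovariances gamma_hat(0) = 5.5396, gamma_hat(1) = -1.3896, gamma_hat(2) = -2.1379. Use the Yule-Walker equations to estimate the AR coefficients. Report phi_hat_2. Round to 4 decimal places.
\hat\phi_{2} = -0.4790

The Yule-Walker equations for an AR(p) process read, in matrix form,
  Gamma_p phi = r_p,   with   (Gamma_p)_{ij} = gamma(|i - j|),
                       (r_p)_i = gamma(i),   i,j = 1..p.
Substitute the sample gammas (Toeplitz matrix and right-hand side of size 2):
  Gamma_p = [[5.5396, -1.3896], [-1.3896, 5.5396]]
  r_p     = [-1.3896, -2.1379]
Written out:
  5.5396 phi_1 - 1.3896 phi_2 = -1.3896
  -1.3896 phi_1 + 5.5396 phi_2 = -2.1379
Solve by Cramer's rule:
  det = gamma(0)^2 - gamma(1)^2 = (5.5396)^2 - (-1.3896)^2 = 30.68716816 - 1.93098816 = 28.75618
  phi_hat_1 = [gamma(1) gamma(0) - gamma(1) gamma(2)] / det = [(-1.3896)(5.5396) - (-1.3896)(-2.1379)] / 28.75618 = -10.668654 / 28.75618 = -0.371
  phi_hat_2 = [gamma(0) gamma(2) - gamma(1)^2] / det = [(5.5396)(-2.1379) - (-1.3896)^2] / 28.75618 = -13.774099 / 28.75618 = -0.479
So phi_hat = [-0.3710, -0.4790].
Therefore phi_hat_2 = -0.4790.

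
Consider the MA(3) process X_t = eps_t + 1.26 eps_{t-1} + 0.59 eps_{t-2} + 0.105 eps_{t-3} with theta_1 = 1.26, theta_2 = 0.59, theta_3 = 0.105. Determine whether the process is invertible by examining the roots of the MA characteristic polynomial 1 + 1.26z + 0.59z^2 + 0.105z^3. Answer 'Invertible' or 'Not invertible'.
\text{Invertible}

The MA(q) characteristic polynomial is P(z) = 1 + 1.26z + 0.59z^2 + 0.105z^3.
Invertibility requires all roots to lie outside the unit circle, i.e. |z| > 1 for every root.
Degree 3: look for a simple real root z0 first, then factor out (1 - z/z0) and solve the remaining quadratic.
Testing z0 = -2: P(-2) = 1 + (1.26)(-2) + (0.59)(-2)^2 + (0.105)(-2)^3
  = 1 + (-2.52) + (2.36) + (-0.84) = 0.  So z_0 = -2 is a root, |z_0| = 2.
Divide out the factor (1 + 0.5 z) = (1 - z/z0) (since 1/z0 = -0.5):
  P(z) = (1 + 0.5 z)(1 + (0.76) z + (0.21) z^2)
  [check: z-coef 0.76 - (-0.5) = 1.26; z^2-coef 0.21 - (-0.5)(0.76) = 0.59; z^3-coef -(-0.5)(0.21) = 0.105.]
Remaining roots from the quadratic factor 1 + (0.76) z + (0.21) z^2:
  Set 1 + (0.76) z + (0.21) z^2 = 0, i.e. a z^2 + b z + c = 0 with a = 0.21, b = 0.76, c = 1.
  Discriminant D = b^2 - 4ac = (0.76)^2 - 4*(0.21)*1 = 0.5776 - (0.84) = -0.2624.
  D < 0, so the roots are the complex-conjugate pair z = (-b +/- i sqrt(-D)) / (2a) = -1.8095 +/- 1.2196i.
  For a conjugate pair |z|^2 = z * conj(z) = (product of roots) = c/a = 1/(0.21) = 4.761905, so |z| = sqrt(4.761905) = 2.1822 for both roots.
Moduli of all roots: 2.0000, 2.1822, 2.1822.
All moduli strictly greater than 1? Yes.
Verdict: Invertible.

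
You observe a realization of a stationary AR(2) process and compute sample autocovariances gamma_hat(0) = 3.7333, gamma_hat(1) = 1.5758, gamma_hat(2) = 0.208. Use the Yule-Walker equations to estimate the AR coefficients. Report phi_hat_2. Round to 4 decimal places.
\hat\phi_{2} = -0.1490

The Yule-Walker equations for an AR(p) process read, in matrix form,
  Gamma_p phi = r_p,   with   (Gamma_p)_{ij} = gamma(|i - j|),
                       (r_p)_i = gamma(i),   i,j = 1..p.
Substitute the sample gammas (Toeplitz matrix and right-hand side of size 2):
  Gamma_p = [[3.7333, 1.5758], [1.5758, 3.7333]]
  r_p     = [1.5758, 0.208]
Written out:
  3.7333 phi_1 + 1.5758 phi_2 = 1.5758
  1.5758 phi_1 + 3.7333 phi_2 = 0.208
Solve by Cramer's rule:
  det = gamma(0)^2 - gamma(1)^2 = (3.7333)^2 - (1.5758)^2 = 13.93752889 - 2.48314564 = 11.45438325
  phi_hat_1 = [gamma(1) gamma(0) - gamma(1) gamma(2)] / det = [(1.5758)(3.7333) - (1.5758)(0.208)] / 11.45438325 = 5.55516774 / 11.45438325 = 0.485
  phi_hat_2 = [gamma(0) gamma(2) - gamma(1)^2] / det = [(3.7333)(0.208) - (1.5758)^2] / 11.45438325 = -1.70661924 / 11.45438325 = -0.149
So phi_hat = [0.4850, -0.1490].
Therefore phi_hat_2 = -0.1490.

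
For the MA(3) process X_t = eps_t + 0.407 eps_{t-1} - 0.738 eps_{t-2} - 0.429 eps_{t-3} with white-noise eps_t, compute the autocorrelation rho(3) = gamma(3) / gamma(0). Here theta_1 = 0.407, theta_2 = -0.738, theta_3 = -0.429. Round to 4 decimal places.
\rho(3) = -0.2265

For an MA(q) process with theta_0 = 1, the autocovariance is
  gamma(k) = sigma^2 * sum_{i=0..q-k} theta_i * theta_{i+k},
and rho(k) = gamma(k) / gamma(0). Sigma^2 cancels.
  numerator   = (1)*(-0.429) = -0.429.
  denominator = (1)^2 + (0.407)^2 + (-0.738)^2 + (-0.429)^2 = 1.894334.
  rho(3) = -0.429 / 1.894334 = -0.2265.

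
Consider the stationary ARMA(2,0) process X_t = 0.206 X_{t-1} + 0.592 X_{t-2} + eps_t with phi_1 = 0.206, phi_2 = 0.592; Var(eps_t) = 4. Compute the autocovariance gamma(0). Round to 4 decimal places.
\gamma(0) = 8.2653

Multiply the model equation by X_{t-k} and take expectations. With theta_0 = psi_0 = 1 and psi_j the MA(infinity) weights, this gives
  gamma(k) - sum_i phi_i gamma(k-i) = c_k,
  c_k = sigma^2 * sum_{j=k..q} theta_j psi_{j-k}   (c_k = 0 for k > q),
using gamma(-m) = gamma(m).
Pure AR (q = 0): c_0 = sigma^2 = 4, c_k = 0 for k >= 1.
Equations for k = 0, 1, 2 (AR order 2, c_2 = 0):
  (E0) gamma(0) = phi_1 gamma(1) + phi_2 gamma(2) + c_0
  (E1) gamma(1) = phi_1 gamma(0) + phi_2 gamma(1) + c_1
  (E2) gamma(2) = phi_1 gamma(1) + phi_2 gamma(0)
From (E1): gamma(1) = A gamma(0) + B with
  A = phi_1 / (1 - phi_2) = 0.206 / 0.408 = 0.504902,   B = c_1 / (1 - phi_2) = 0 / 0.408 = 0.
Insert (E2) into (E0): gamma(0) (1 - phi_2^2) = phi_1 (1 + phi_2) gamma(1) + c_0.
  phi_1 (1 + phi_2) = (0.206)(1.592) = 0.327952,   1 - phi_2^2 = 0.649536.
Replace gamma(1) by A gamma(0) + B and collect gamma(0):
  gamma(0) [0.649536 - (0.327952)(0.504902)] = c_0 = 4
  gamma(0) * 0.483952 = 4
  gamma(0) = 4 / 0.483952 = 8.265276.
Therefore gamma(0) = 8.2653 (to 4 decimal places).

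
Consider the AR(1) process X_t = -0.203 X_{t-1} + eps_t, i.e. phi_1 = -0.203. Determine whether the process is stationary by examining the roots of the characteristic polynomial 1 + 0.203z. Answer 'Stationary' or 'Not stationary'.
\text{Stationary}

The AR(p) characteristic polynomial is P(z) = 1 + 0.203z.
Stationarity requires all roots to lie outside the unit circle, i.e. |z| > 1 for every root.
This is linear in z: 1 + (0.203) z = 0  =>  z = -1/(0.203) = -4.926108,  |z| = 4.926108.
Moduli of all roots: 4.9261.
All moduli strictly greater than 1? Yes.
Verdict: Stationary.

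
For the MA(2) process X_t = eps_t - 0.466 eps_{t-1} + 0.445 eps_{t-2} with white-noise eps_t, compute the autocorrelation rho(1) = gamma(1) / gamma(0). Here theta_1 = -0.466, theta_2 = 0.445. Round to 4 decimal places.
\rho(1) = -0.4758

For an MA(q) process with theta_0 = 1, the autocovariance is
  gamma(k) = sigma^2 * sum_{i=0..q-k} theta_i * theta_{i+k},
and rho(k) = gamma(k) / gamma(0). Sigma^2 cancels.
  numerator   = (1)*(-0.466) + (-0.466)*(0.445) = -0.67337.
  denominator = (1)^2 + (-0.466)^2 + (0.445)^2 = 1.415181.
  rho(1) = -0.67337 / 1.415181 = -0.4758.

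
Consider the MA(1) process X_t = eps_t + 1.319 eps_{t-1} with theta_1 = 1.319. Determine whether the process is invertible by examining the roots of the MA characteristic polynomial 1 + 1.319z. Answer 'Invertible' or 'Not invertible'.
\text{Not invertible}

The MA(q) characteristic polynomial is P(z) = 1 + 1.319z.
Invertibility requires all roots to lie outside the unit circle, i.e. |z| > 1 for every root.
This is linear in z: 1 + (1.319) z = 0  =>  z = -1/(1.319) = -0.75815,  |z| = 0.75815.
Moduli of all roots: 0.7582.
All moduli strictly greater than 1? No.
Verdict: Not invertible.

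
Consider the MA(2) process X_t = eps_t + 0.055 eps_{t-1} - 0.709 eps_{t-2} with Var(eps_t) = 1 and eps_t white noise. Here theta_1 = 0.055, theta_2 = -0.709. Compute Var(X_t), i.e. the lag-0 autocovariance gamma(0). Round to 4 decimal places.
\gamma(0) = 1.5057

For an MA(q) process X_t = eps_t + sum_i theta_i eps_{t-i} with
Var(eps_t) = sigma^2, the variance is
  gamma(0) = sigma^2 * (1 + sum_i theta_i^2).
  sum_i theta_i^2 = (0.055)^2 + (-0.709)^2 = 0.003025 + 0.502681 = 0.505706.
  gamma(0) = 1 * (1 + 0.505706) = 1 * 1.505706 = 1.505706, which rounds to 1.5057.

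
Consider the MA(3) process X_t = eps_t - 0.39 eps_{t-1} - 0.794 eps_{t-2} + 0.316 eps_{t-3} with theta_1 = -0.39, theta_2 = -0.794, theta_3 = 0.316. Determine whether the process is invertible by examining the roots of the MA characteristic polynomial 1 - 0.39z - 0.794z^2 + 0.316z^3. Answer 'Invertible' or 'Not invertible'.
\text{Invertible}

The MA(q) characteristic polynomial is P(z) = 1 - 0.39z - 0.794z^2 + 0.316z^3.
Invertibility requires all roots to lie outside the unit circle, i.e. |z| > 1 for every root.
Degree 3: look for a simple real root z0 first, then factor out (1 - z/z0) and solve the remaining quadratic.
Testing z0 = 2.5: P(2.5) = 1 + (-0.39)(2.5) + (-0.794)(2.5)^2 + (0.316)(2.5)^3
  = 1 + (-0.975) + (-4.9625) + (4.9375) = 0.  So z_0 = 2.5 is a root, |z_0| = 2.5.
Divide out the factor (1 - 0.4 z) = (1 - z/z0) (since 1/z0 = 0.4):
  P(z) = (1 - 0.4 z)(1 + (0.01) z + (-0.79) z^2)
  [check: z-coef 0.01 - (0.4) = -0.39; z^2-coef -0.79 - (0.4)(0.01) = -0.794; z^3-coef -(0.4)(-0.79) = 0.316.]
Remaining roots from the quadratic factor 1 + (0.01) z + (-0.79) z^2:
  Set 1 + (0.01) z + (-0.79) z^2 = 0, i.e. a z^2 + b z + c = 0 with a = -0.79, b = 0.01, c = 1.
  Discriminant D = b^2 - 4ac = (0.01)^2 - 4*(-0.79)*1 = 0.0001 - (-3.16) = 3.1601.
  D >= 0, so the roots are real: z = (-b +/- sqrt(D)) / (2a) = (-0.01 +/- 1.777667) / (-1.58).
    z_1 = (-0.01 + 1.777667) / (-1.58) = -1.1188,   |z_1| = 1.1188.
    z_2 = (-0.01 - 1.777667) / (-1.58) = 1.1314,   |z_2| = 1.1314.
Moduli of all roots: 2.5000, 1.1188, 1.1314.
All moduli strictly greater than 1? Yes.
Verdict: Invertible.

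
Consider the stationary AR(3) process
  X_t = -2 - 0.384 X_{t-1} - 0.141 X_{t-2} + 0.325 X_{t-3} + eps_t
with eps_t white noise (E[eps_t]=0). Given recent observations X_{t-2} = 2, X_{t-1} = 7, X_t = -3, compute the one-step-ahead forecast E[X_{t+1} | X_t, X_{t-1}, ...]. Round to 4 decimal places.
E[X_{t+1} \mid \mathcal F_t] = -1.1850

For an AR(p) model X_t = c + sum_i phi_i X_{t-i} + eps_t, the
one-step-ahead conditional mean is
  E[X_{t+1} | X_t, ...] = c + sum_i phi_i X_{t+1-i}.
Substitute known values:
  E[X_{t+1} | ...] = -2 + (-0.384) * (-3) + (-0.141) * (7) + (0.325) * (2)
                   = -1.1850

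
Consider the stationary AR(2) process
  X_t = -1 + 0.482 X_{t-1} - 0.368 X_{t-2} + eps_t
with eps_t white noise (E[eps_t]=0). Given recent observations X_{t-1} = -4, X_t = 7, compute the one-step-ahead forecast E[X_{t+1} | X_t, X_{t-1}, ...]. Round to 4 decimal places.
E[X_{t+1} \mid \mathcal F_t] = 3.8460

For an AR(p) model X_t = c + sum_i phi_i X_{t-i} + eps_t, the
one-step-ahead conditional mean is
  E[X_{t+1} | X_t, ...] = c + sum_i phi_i X_{t+1-i}.
Substitute known values:
  E[X_{t+1} | ...] = -1 + (0.482) * (7) + (-0.368) * (-4)
                   = 3.8460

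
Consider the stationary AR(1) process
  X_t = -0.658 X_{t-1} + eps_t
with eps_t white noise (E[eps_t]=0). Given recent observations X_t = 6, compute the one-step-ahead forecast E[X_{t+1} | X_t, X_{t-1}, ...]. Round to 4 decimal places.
E[X_{t+1} \mid \mathcal F_t] = -3.9480

For an AR(p) model X_t = c + sum_i phi_i X_{t-i} + eps_t, the
one-step-ahead conditional mean is
  E[X_{t+1} | X_t, ...] = c + sum_i phi_i X_{t+1-i}.
Substitute known values:
  E[X_{t+1} | ...] = (-0.658) * (6)
                   = -3.9480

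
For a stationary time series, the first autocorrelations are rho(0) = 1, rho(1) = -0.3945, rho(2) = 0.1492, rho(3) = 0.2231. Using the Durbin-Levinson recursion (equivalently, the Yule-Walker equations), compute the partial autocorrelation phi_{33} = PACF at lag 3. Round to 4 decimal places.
\phi_{33} = 0.3309

The PACF at lag k is phi_{kk}, the last component of the solution
to the Yule-Walker system G_k phi = r_k where
  (G_k)_{ij} = rho(|i - j|), (r_k)_i = rho(i), i,j = 1..k.
Equivalently, Durbin-Levinson gives phi_{kk} iteratively:
  phi_{11} = rho(1)
  phi_{kk} = [rho(k) - sum_{j=1..k-1} phi_{k-1,j} rho(k-j)]
            / [1 - sum_{j=1..k-1} phi_{k-1,j} rho(j)],
  phi_{k,j} = phi_{k-1,j} - phi_{kk} phi_{k-1,k-j},  j = 1..k-1.
Step k = 1:
  phi_11 = rho(1) = -0.3945.
Step k = 2:
  phi_22 = [rho(2) - phi_11 rho(1)] / [1 - phi_11 rho(1)] = [0.1492 - (-0.3945)(-0.3945)] / [1 - (-0.3945)(-0.3945)]
         = -0.00643025 / 0.84436975 = -0.007615.
  Update: phi_21 = phi_11 - phi_22 phi_11 = -0.3945 - (-0.007615)(-0.3945) = -0.397504.
Step k = 3:
  phi_33 = [rho(3) - phi_21 rho(2) - phi_22 rho(1)] / [1 - phi_21 rho(1) - phi_22 rho(2)]
    numerator   = 0.2231 - (-0.397504)(0.1492) - (-0.007615)(-0.3945) = 0.27940335
    denominator = 1 - (-0.397504)(-0.3945) - (-0.007615)(0.1492) = 0.84432078
  phi_33 = 0.27940335 / 0.84432078 = 0.3309.
Therefore phi_{33} = 0.3309.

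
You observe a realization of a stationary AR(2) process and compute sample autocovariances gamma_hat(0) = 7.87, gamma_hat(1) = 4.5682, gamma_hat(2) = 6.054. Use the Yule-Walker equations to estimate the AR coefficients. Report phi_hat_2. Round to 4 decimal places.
\hat\phi_{2} = 0.6520

The Yule-Walker equations for an AR(p) process read, in matrix form,
  Gamma_p phi = r_p,   with   (Gamma_p)_{ij} = gamma(|i - j|),
                       (r_p)_i = gamma(i),   i,j = 1..p.
Substitute the sample gammas (Toeplitz matrix and right-hand side of size 2):
  Gamma_p = [[7.87, 4.5682], [4.5682, 7.87]]
  r_p     = [4.5682, 6.054]
Written out:
  7.87 phi_1 + 4.5682 phi_2 = 4.5682
  4.5682 phi_1 + 7.87 phi_2 = 6.054
Solve by Cramer's rule:
  det = gamma(0)^2 - gamma(1)^2 = (7.87)^2 - (4.5682)^2 = 61.9369 - 20.86845124 = 41.06844876
  phi_hat_1 = [gamma(1) gamma(0) - gamma(1) gamma(2)] / det = [(4.5682)(7.87) - (4.5682)(6.054)] / 41.06844876 = 8.2958512 / 41.06844876 = 0.202
  phi_hat_2 = [gamma(0) gamma(2) - gamma(1)^2] / det = [(7.87)(6.054) - (4.5682)^2] / 41.06844876 = 26.77652876 / 41.06844876 = 0.652
So phi_hat = [0.2020, 0.6520].
Therefore phi_hat_2 = 0.6520.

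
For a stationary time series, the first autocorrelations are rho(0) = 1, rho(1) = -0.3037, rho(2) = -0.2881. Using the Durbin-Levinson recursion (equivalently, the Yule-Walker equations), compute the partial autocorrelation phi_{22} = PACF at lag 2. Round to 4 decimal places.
\phi_{22} = -0.4190

The PACF at lag k is phi_{kk}, the last component of the solution
to the Yule-Walker system G_k phi = r_k where
  (G_k)_{ij} = rho(|i - j|), (r_k)_i = rho(i), i,j = 1..k.
Equivalently, Durbin-Levinson gives phi_{kk} iteratively:
  phi_{11} = rho(1)
  phi_{kk} = [rho(k) - sum_{j=1..k-1} phi_{k-1,j} rho(k-j)]
            / [1 - sum_{j=1..k-1} phi_{k-1,j} rho(j)],
  phi_{k,j} = phi_{k-1,j} - phi_{kk} phi_{k-1,k-j},  j = 1..k-1.
Step k = 1:
  phi_11 = rho(1) = -0.3037.
Step k = 2:
  phi_22 = [rho(2) - phi_11 rho(1)] / [1 - phi_11 rho(1)] = [-0.2881 - (-0.3037)(-0.3037)] / [1 - (-0.3037)(-0.3037)]
         = -0.38033369 / 0.90776631 = -0.419.
Therefore phi_{22} = -0.4190.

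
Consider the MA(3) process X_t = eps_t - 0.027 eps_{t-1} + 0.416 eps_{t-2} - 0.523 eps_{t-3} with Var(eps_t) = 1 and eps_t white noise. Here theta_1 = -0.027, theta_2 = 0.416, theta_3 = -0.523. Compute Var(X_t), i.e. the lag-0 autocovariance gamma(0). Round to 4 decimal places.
\gamma(0) = 1.4473

For an MA(q) process X_t = eps_t + sum_i theta_i eps_{t-i} with
Var(eps_t) = sigma^2, the variance is
  gamma(0) = sigma^2 * (1 + sum_i theta_i^2).
  sum_i theta_i^2 = (-0.027)^2 + (0.416)^2 + (-0.523)^2 = 0.000729 + 0.173056 + 0.273529 = 0.447314.
  gamma(0) = 1 * (1 + 0.447314) = 1 * 1.447314 = 1.447314, which rounds to 1.4473.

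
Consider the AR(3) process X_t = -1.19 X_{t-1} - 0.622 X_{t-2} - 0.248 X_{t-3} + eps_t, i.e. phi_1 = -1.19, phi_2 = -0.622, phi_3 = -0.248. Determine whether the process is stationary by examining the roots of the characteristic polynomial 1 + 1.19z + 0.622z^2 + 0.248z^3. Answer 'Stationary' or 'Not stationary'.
\text{Stationary}

The AR(p) characteristic polynomial is P(z) = 1 + 1.19z + 0.622z^2 + 0.248z^3.
Stationarity requires all roots to lie outside the unit circle, i.e. |z| > 1 for every root.
Degree 3: look for a simple real root z0 first, then factor out (1 - z/z0) and solve the remaining quadratic.
Testing z0 = -1.25: P(-1.25) = 1 + (1.19)(-1.25) + (0.622)(-1.25)^2 + (0.248)(-1.25)^3
  = 1 + (-1.4875) + (0.971875) + (-0.484375) = 0.  So z_0 = -1.25 is a root, |z_0| = 1.25.
Divide out the factor (1 + 0.8 z) = (1 - z/z0) (since 1/z0 = -0.8):
  P(z) = (1 + 0.8 z)(1 + (0.39) z + (0.31) z^2)
  [check: z-coef 0.39 - (-0.8) = 1.19; z^2-coef 0.31 - (-0.8)(0.39) = 0.622; z^3-coef -(-0.8)(0.31) = 0.248.]
Remaining roots from the quadratic factor 1 + (0.39) z + (0.31) z^2:
  Set 1 + (0.39) z + (0.31) z^2 = 0, i.e. a z^2 + b z + c = 0 with a = 0.31, b = 0.39, c = 1.
  Discriminant D = b^2 - 4ac = (0.39)^2 - 4*(0.31)*1 = 0.1521 - (1.24) = -1.0879.
  D < 0, so the roots are the complex-conjugate pair z = (-b +/- i sqrt(-D)) / (2a) = -0.629 +/- 1.6823i.
  For a conjugate pair |z|^2 = z * conj(z) = (product of roots) = c/a = 1/(0.31) = 3.225806, so |z| = sqrt(3.225806) = 1.7961 for both roots.
Moduli of all roots: 1.2500, 1.7961, 1.7961.
All moduli strictly greater than 1? Yes.
Verdict: Stationary.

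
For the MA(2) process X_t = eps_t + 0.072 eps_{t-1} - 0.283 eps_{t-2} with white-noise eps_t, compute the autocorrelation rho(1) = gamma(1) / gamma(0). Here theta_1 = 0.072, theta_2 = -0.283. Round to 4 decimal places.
\rho(1) = 0.0476

For an MA(q) process with theta_0 = 1, the autocovariance is
  gamma(k) = sigma^2 * sum_{i=0..q-k} theta_i * theta_{i+k},
and rho(k) = gamma(k) / gamma(0). Sigma^2 cancels.
  numerator   = (1)*(0.072) + (0.072)*(-0.283) = 0.051624.
  denominator = (1)^2 + (0.072)^2 + (-0.283)^2 = 1.085273.
  rho(1) = 0.051624 / 1.085273 = 0.0476.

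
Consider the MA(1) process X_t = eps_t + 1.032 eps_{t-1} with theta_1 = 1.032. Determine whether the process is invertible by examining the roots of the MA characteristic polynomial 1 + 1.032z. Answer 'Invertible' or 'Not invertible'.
\text{Not invertible}

The MA(q) characteristic polynomial is P(z) = 1 + 1.032z.
Invertibility requires all roots to lie outside the unit circle, i.e. |z| > 1 for every root.
This is linear in z: 1 + (1.032) z = 0  =>  z = -1/(1.032) = -0.968992,  |z| = 0.968992.
Moduli of all roots: 0.9690.
All moduli strictly greater than 1? No.
Verdict: Not invertible.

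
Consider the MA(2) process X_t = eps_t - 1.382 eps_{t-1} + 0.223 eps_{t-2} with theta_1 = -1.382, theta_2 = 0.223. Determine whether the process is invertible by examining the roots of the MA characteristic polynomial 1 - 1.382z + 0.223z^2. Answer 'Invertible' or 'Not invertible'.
\text{Not invertible}

The MA(q) characteristic polynomial is P(z) = 1 - 1.382z + 0.223z^2.
Invertibility requires all roots to lie outside the unit circle, i.e. |z| > 1 for every root.
Set 1 + (-1.382) z + (0.223) z^2 = 0, i.e. a z^2 + b z + c = 0 with a = 0.223, b = -1.382, c = 1.
Discriminant D = b^2 - 4ac = (-1.382)^2 - 4*(0.223)*1 = 1.909924 - (0.892) = 1.017924.
D >= 0, so the roots are real: z = (-b +/- sqrt(D)) / (2a) = (1.382 +/- 1.008922) / (0.446).
  z_1 = (1.382 + 1.008922) / (0.446) = 5.3608,   |z_1| = 5.3608.
  z_2 = (1.382 - 1.008922) / (0.446) = 0.8365,   |z_2| = 0.8365.
Moduli of all roots: 5.3608, 0.8365.
All moduli strictly greater than 1? No.
Verdict: Not invertible.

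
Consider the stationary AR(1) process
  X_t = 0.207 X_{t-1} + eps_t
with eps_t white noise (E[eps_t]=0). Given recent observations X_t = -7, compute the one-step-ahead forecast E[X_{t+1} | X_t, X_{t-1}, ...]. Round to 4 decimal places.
E[X_{t+1} \mid \mathcal F_t] = -1.4490

For an AR(p) model X_t = c + sum_i phi_i X_{t-i} + eps_t, the
one-step-ahead conditional mean is
  E[X_{t+1} | X_t, ...] = c + sum_i phi_i X_{t+1-i}.
Substitute known values:
  E[X_{t+1} | ...] = (0.207) * (-7)
                   = -1.4490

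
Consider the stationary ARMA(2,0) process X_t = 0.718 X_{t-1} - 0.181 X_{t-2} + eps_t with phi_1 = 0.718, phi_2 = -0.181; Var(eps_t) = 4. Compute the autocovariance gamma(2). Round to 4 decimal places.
\gamma(2) = 1.6762

Multiply the model equation by X_{t-k} and take expectations. With theta_0 = psi_0 = 1 and psi_j the MA(infinity) weights, this gives
  gamma(k) - sum_i phi_i gamma(k-i) = c_k,
  c_k = sigma^2 * sum_{j=k..q} theta_j psi_{j-k}   (c_k = 0 for k > q),
using gamma(-m) = gamma(m).
Pure AR (q = 0): c_0 = sigma^2 = 4, c_k = 0 for k >= 1.
Equations for k = 0, 1, 2 (AR order 2, c_2 = 0):
  (E0) gamma(0) = phi_1 gamma(1) + phi_2 gamma(2) + c_0
  (E1) gamma(1) = phi_1 gamma(0) + phi_2 gamma(1) + c_1
  (E2) gamma(2) = phi_1 gamma(1) + phi_2 gamma(0)
From (E1): gamma(1) = A gamma(0) + B with
  A = phi_1 / (1 - phi_2) = 0.718 / 1.181 = 0.607959,   B = c_1 / (1 - phi_2) = 0 / 1.181 = 0.
Insert (E2) into (E0): gamma(0) (1 - phi_2^2) = phi_1 (1 + phi_2) gamma(1) + c_0.
  phi_1 (1 + phi_2) = (0.718)(0.819) = 0.588042,   1 - phi_2^2 = 0.967239.
Replace gamma(1) by A gamma(0) + B and collect gamma(0):
  gamma(0) [0.967239 - (0.588042)(0.607959)] = c_0 = 4
  gamma(0) * 0.609733 = 4
  gamma(0) = 4 / 0.609733 = 6.560245.
  gamma(1) = A gamma(0) = (0.607959)(6.560245) = 3.988362.
  gamma(2) = phi_1 gamma(1) + phi_2 gamma(0) = (0.718)(3.988362) + (-0.181)(6.560245) = 1.67624.
Therefore gamma(2) = 1.6762 (to 4 decimal places).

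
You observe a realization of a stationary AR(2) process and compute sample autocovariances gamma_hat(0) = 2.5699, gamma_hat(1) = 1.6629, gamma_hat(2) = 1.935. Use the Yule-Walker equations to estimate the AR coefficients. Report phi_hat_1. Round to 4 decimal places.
\hat\phi_{1} = 0.2750

The Yule-Walker equations for an AR(p) process read, in matrix form,
  Gamma_p phi = r_p,   with   (Gamma_p)_{ij} = gamma(|i - j|),
                       (r_p)_i = gamma(i),   i,j = 1..p.
Substitute the sample gammas (Toeplitz matrix and right-hand side of size 2):
  Gamma_p = [[2.5699, 1.6629], [1.6629, 2.5699]]
  r_p     = [1.6629, 1.935]
Written out:
  2.5699 phi_1 + 1.6629 phi_2 = 1.6629
  1.6629 phi_1 + 2.5699 phi_2 = 1.935
Solve by Cramer's rule:
  det = gamma(0)^2 - gamma(1)^2 = (2.5699)^2 - (1.6629)^2 = 6.60438601 - 2.76523641 = 3.8391496
  phi_hat_1 = [gamma(1) gamma(0) - gamma(1) gamma(2)] / det = [(1.6629)(2.5699) - (1.6629)(1.935)] / 3.8391496 = 1.05577521 / 3.8391496 = 0.275
  phi_hat_2 = [gamma(0) gamma(2) - gamma(1)^2] / det = [(2.5699)(1.935) - (1.6629)^2] / 3.8391496 = 2.20752009 / 3.8391496 = 0.575
So phi_hat = [0.2750, 0.5750].
Therefore phi_hat_1 = 0.2750.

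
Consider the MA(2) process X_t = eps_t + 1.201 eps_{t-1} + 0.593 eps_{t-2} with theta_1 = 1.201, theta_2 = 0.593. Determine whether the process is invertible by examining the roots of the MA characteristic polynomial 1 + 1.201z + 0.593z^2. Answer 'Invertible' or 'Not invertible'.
\text{Invertible}

The MA(q) characteristic polynomial is P(z) = 1 + 1.201z + 0.593z^2.
Invertibility requires all roots to lie outside the unit circle, i.e. |z| > 1 for every root.
Set 1 + (1.201) z + (0.593) z^2 = 0, i.e. a z^2 + b z + c = 0 with a = 0.593, b = 1.201, c = 1.
Discriminant D = b^2 - 4ac = (1.201)^2 - 4*(0.593)*1 = 1.442401 - (2.372) = -0.929599.
D < 0, so the roots are the complex-conjugate pair z = (-b +/- i sqrt(-D)) / (2a) = -1.0126 +/- 0.8129i.
For a conjugate pair |z|^2 = z * conj(z) = (product of roots) = c/a = 1/(0.593) = 1.686341, so |z| = sqrt(1.686341) = 1.2986 for both roots.
Moduli of all roots: 1.2986, 1.2986.
All moduli strictly greater than 1? Yes.
Verdict: Invertible.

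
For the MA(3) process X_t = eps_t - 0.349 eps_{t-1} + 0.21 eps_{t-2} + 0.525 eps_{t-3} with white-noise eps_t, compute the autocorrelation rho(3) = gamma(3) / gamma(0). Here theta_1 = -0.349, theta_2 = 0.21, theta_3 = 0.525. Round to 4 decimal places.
\rho(3) = 0.3642

For an MA(q) process with theta_0 = 1, the autocovariance is
  gamma(k) = sigma^2 * sum_{i=0..q-k} theta_i * theta_{i+k},
and rho(k) = gamma(k) / gamma(0). Sigma^2 cancels.
  numerator   = (1)*(0.525) = 0.525.
  denominator = (1)^2 + (-0.349)^2 + (0.21)^2 + (0.525)^2 = 1.441526.
  rho(3) = 0.525 / 1.441526 = 0.3642.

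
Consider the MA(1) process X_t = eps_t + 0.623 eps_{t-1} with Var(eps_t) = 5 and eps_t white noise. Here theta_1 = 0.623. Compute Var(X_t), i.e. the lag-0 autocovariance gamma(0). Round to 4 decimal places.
\gamma(0) = 6.9406

For an MA(q) process X_t = eps_t + sum_i theta_i eps_{t-i} with
Var(eps_t) = sigma^2, the variance is
  gamma(0) = sigma^2 * (1 + sum_i theta_i^2).
  sum_i theta_i^2 = (0.623)^2 = 0.388129.
  gamma(0) = 5 * (1 + 0.388129) = 5 * 1.388129 = 6.940645, which rounds to 6.9406.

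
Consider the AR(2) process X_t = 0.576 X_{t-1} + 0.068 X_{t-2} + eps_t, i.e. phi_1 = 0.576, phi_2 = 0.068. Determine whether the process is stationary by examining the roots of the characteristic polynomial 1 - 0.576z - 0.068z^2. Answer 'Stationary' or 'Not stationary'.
\text{Stationary}

The AR(p) characteristic polynomial is P(z) = 1 - 0.576z - 0.068z^2.
Stationarity requires all roots to lie outside the unit circle, i.e. |z| > 1 for every root.
Set 1 + (-0.576) z + (-0.068) z^2 = 0, i.e. a z^2 + b z + c = 0 with a = -0.068, b = -0.576, c = 1.
Discriminant D = b^2 - 4ac = (-0.576)^2 - 4*(-0.068)*1 = 0.331776 - (-0.272) = 0.603776.
D >= 0, so the roots are real: z = (-b +/- sqrt(D)) / (2a) = (0.576 +/- 0.77703) / (-0.136).
  z_1 = (0.576 + 0.77703) / (-0.136) = -9.9488,   |z_1| = 9.9488.
  z_2 = (0.576 - 0.77703) / (-0.136) = 1.4782,   |z_2| = 1.4782.
Moduli of all roots: 9.9488, 1.4782.
All moduli strictly greater than 1? Yes.
Verdict: Stationary.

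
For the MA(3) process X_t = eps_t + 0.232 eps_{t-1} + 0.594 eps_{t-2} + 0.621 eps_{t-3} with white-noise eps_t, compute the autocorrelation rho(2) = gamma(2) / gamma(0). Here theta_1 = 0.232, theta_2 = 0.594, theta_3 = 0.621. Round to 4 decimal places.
\rho(2) = 0.4118

For an MA(q) process with theta_0 = 1, the autocovariance is
  gamma(k) = sigma^2 * sum_{i=0..q-k} theta_i * theta_{i+k},
and rho(k) = gamma(k) / gamma(0). Sigma^2 cancels.
  numerator   = (1)*(0.594) + (0.232)*(0.621) = 0.738072.
  denominator = (1)^2 + (0.232)^2 + (0.594)^2 + (0.621)^2 = 1.792301.
  rho(2) = 0.738072 / 1.792301 = 0.4118.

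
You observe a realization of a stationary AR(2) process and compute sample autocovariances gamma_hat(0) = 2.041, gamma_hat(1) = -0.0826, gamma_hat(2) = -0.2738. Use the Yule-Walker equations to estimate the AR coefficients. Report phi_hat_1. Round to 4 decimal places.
\hat\phi_{1} = -0.0460

The Yule-Walker equations for an AR(p) process read, in matrix form,
  Gamma_p phi = r_p,   with   (Gamma_p)_{ij} = gamma(|i - j|),
                       (r_p)_i = gamma(i),   i,j = 1..p.
Substitute the sample gammas (Toeplitz matrix and right-hand side of size 2):
  Gamma_p = [[2.041, -0.0826], [-0.0826, 2.041]]
  r_p     = [-0.0826, -0.2738]
Written out:
  2.041 phi_1 - 0.0826 phi_2 = -0.0826
  -0.0826 phi_1 + 2.041 phi_2 = -0.2738
Solve by Cramer's rule:
  det = gamma(0)^2 - gamma(1)^2 = (2.041)^2 - (-0.0826)^2 = 4.165681 - 0.00682276 = 4.15885824
  phi_hat_1 = [gamma(1) gamma(0) - gamma(1) gamma(2)] / det = [(-0.0826)(2.041) - (-0.0826)(-0.2738)] / 4.15885824 = -0.19120248 / 4.15885824 = -0.046
  phi_hat_2 = [gamma(0) gamma(2) - gamma(1)^2] / det = [(2.041)(-0.2738) - (-0.0826)^2] / 4.15885824 = -0.56564856 / 4.15885824 = -0.136
So phi_hat = [-0.0460, -0.1360].
Therefore phi_hat_1 = -0.0460.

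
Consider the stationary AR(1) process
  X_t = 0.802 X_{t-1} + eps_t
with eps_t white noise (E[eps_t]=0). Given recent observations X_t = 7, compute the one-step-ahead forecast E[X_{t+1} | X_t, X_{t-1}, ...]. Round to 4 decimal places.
E[X_{t+1} \mid \mathcal F_t] = 5.6140

For an AR(p) model X_t = c + sum_i phi_i X_{t-i} + eps_t, the
one-step-ahead conditional mean is
  E[X_{t+1} | X_t, ...] = c + sum_i phi_i X_{t+1-i}.
Substitute known values:
  E[X_{t+1} | ...] = (0.802) * (7)
                   = 5.6140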